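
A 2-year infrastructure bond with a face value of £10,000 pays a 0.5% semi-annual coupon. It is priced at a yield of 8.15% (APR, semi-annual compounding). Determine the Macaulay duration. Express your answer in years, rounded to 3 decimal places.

1.992 years

Periodic yield y = 0.04075. Discount each cash flow and weight by its period:
  t   CF        PV=CF/(1+0.04075)^t    t·PV
  1        25.00        24.0211        24.0211
  2        25.00        23.0806        46.1612
  3        25.00        22.1769        66.5307
  4    10,025.00     8,544.7371    34,178.9482
  Σ                  8,614.0157    34,315.6613
Price P = Σ PV = 8,614.0157.
Macaulay duration = Σ(t·PV) / P = 34,315.6613 / 8,614.0157 = 3.98370 half-year periods.
In years: 3.98370 / 2 = 1.99185 years.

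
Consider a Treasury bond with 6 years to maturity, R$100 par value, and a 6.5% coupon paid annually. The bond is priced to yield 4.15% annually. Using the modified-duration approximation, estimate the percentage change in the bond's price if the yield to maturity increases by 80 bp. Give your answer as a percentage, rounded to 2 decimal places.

Periodic yield y = 0.0415. Modified duration first:
  t   CF        PV=CF/(1+0.0415)^t    t·PV
  1         6.50         6.2410         6.2410
  2         6.50         5.9923        11.9846
  3         6.50         5.7535        17.2606
  4         6.50         5.5243        22.0971
  5         6.50         5.3042        26.5208
  6       106.50        83.4438       500.6627
  Σ                    112.2591       584.7669
P = 112.2591; D_Mac = 5.20908 yrs; D_mod = 5.20908/(1+0.0415) = 5.00152 yrs.
ΔP/P ≈ -D_mod · Δy = -5.00152 × (+0.008) = -0.040012 = -4.0012%.

-4.00%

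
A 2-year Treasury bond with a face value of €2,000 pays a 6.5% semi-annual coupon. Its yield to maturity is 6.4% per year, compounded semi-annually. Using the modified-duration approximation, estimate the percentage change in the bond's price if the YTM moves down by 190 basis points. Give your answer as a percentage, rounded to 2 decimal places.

+3.51%

Periodic yield y = 0.032. Modified duration first:
  t   CF        PV=CF/(1+0.032)^t    t·PV
  1        65.00        62.9845        62.9845
  2        65.00        61.0315       122.0630
  3        65.00        59.1390       177.4171
  4     2,065.00     1,820.5444     7,282.1775
  Σ                  2,003.6994     7,644.6421
P = 2,003.6994; D_Mac = 3.81526 half-year periods = 1.90763 yrs; D_mod = 1.90763/(1+0.032) = 1.84848 yrs.
ΔP/P ≈ -D_mod · Δy = -1.84848 × (-0.019) = +0.035121 = +3.5121%.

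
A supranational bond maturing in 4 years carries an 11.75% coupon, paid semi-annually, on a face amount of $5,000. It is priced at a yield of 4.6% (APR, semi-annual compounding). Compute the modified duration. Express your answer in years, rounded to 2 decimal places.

Periodic yield y = 0.023. First find Macaulay duration:
  t   CF        PV=CF/(1+0.023)^t    t·PV
  1       293.75       287.1457       287.1457
  2       293.75       280.6898       561.3796
  3       293.75       274.3791       823.1372
  4       293.75       268.2102     1,072.8409
  5       293.75       262.1801     1,310.9004
  6       293.75       256.2855     1,537.7131
  7       293.75       250.5235     1,753.6644
  8     5,293.75     4,413.2483    35,305.9860
  Σ                  6,292.6621    42,652.7673
P = 6,292.6621; Macaulay duration = 42,652.7673 / 6,292.6621 = 6.77818 half-year periods = 3.38909 years.
Modified duration = D_Mac / (1 + y) = 3.38909 / 1.023 = 3.31289 years.

3.31 years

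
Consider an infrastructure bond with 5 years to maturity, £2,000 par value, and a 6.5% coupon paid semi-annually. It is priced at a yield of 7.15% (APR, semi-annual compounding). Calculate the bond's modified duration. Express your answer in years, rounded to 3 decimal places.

4.188 years

Periodic yield y = 0.03575. First find Macaulay duration:
  t   CF        PV=CF/(1+0.03575)^t    t·PV
  1        65.00        62.7565        62.7565
  2        65.00        60.5904       121.1807
  3        65.00        58.4990       175.4970
  4        65.00        56.4799       225.9194
  5        65.00        54.5304       272.6520
  6        65.00        52.6482       315.8893
  7        65.00        50.8310       355.8171
  8        65.00        49.0765       392.6122
  9        65.00        47.3826       426.4434
  10    2,065.00     1,453.3514    14,533.5141
  Σ                  1,946.1458    16,882.2817
P = 1,946.1458; Macaulay duration = 16,882.2817 / 1,946.1458 = 8.67473 half-year periods = 4.33736 years.
Modified duration = D_Mac / (1 + y) = 4.33736 / 1.03575 = 4.18765 years.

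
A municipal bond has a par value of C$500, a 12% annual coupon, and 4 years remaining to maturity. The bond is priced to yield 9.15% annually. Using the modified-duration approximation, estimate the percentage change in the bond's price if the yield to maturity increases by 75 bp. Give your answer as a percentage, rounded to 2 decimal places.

-2.36%

Periodic yield y = 0.0915. Modified duration first:
  t   CF        PV=CF/(1+0.0915)^t    t·PV
  1        60.00        54.9702        54.9702
  2        60.00        50.3621       100.7242
  3        60.00        46.1403       138.4208
  4       560.00       394.5418     1,578.1674
  Σ                    546.0144     1,872.2826
P = 546.0144; D_Mac = 3.42900 yrs; D_mod = 3.42900/(1+0.0915) = 3.14155 yrs.
ΔP/P ≈ -D_mod · Δy = -3.14155 × (+0.0075) = -0.023562 = -2.3562%.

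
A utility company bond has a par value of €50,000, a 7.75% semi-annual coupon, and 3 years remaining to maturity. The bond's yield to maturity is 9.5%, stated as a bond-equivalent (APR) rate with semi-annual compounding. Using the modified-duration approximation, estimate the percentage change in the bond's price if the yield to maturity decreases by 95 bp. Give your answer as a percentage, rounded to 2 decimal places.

Periodic yield y = 0.0475. Modified duration first:
  t   CF        PV=CF/(1+0.0475)^t    t·PV
  1     1,937.50     1,849.6420     1,849.6420
  2     1,937.50     1,765.7680     3,531.5360
  3     1,937.50     1,685.6974     5,057.0922
  4     1,937.50     1,609.2577     6,437.0306
  5     1,937.50     1,536.2842     7,681.4208
  6    51,937.50    39,314.8707   235,889.2240
  Σ                 47,761.5199   260,445.9457
P = 47,761.5199; D_Mac = 5.45305 half-year periods = 2.72652 yrs; D_mod = 2.72652/(1+0.0475) = 2.60289 yrs.
ΔP/P ≈ -D_mod · Δy = -2.60289 × (-0.0095) = +0.024727 = +2.4727%.

+2.47%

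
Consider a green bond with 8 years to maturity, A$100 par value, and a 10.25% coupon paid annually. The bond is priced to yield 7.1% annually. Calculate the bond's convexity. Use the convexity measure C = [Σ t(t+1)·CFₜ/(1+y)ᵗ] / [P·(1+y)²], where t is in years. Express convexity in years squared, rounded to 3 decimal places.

42.387

With y = 0.071:
  t   CF        PV=CF/(1+0.071)^t    t·PV        t(t+1)·PV
  1        10.25         9.5705         9.5705          19.1410
  2        10.25         8.9360        17.8721          53.6162
  3        10.25         8.3436        25.0309         100.1237
  4        10.25         7.7905        31.1620         155.8102
  5        10.25         7.2741        36.3703         218.2216
  6        10.25         6.7918        40.7510         285.2570
  7        10.25         6.3416        44.3911         355.1286
  8       110.25        63.6888       509.5101       4,585.5911
  Σ                    118.7369       714.6580       5,772.8894
P = 118.7369.
Convexity = Σ t(t+1)·PV / [P·(1+y)²] = 5,772.8894 / (118.7369 × 1.147041) = 42.38660.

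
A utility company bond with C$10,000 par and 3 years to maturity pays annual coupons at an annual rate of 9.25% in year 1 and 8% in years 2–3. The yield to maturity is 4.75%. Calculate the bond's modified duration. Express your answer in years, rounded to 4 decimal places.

2.6476 years

Periodic yield y = 0.0475. First find Macaulay duration:
  t   CF        PV=CF/(1+0.0475)^t    t·PV
  1       925.00       883.0549       883.0549
  2       800.00       729.0913     1,458.1826
  3    10,800.00     9,396.4036    28,189.2107
  Σ                 11,008.5498    30,530.4482
P = 11,008.5498; Macaulay duration = 30,530.4482 / 11,008.5498 = 2.77334 years.
Modified duration = D_Mac / (1 + y) = 2.77334 / 1.0475 = 2.64758 years.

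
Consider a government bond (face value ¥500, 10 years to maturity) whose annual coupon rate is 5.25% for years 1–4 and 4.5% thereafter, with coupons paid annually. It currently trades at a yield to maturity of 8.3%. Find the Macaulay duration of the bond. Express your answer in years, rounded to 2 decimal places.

Periodic yield y = 0.083. Discount each cash flow and weight by its year:
  t   CF        PV=CF/(1+0.083)^t    t·PV
  1        26.25        24.2382        24.2382
  2        26.25        22.3806        44.7613
  3        26.25        20.6654        61.9962
  4        26.25        19.0816        76.3265
  5        22.50        15.1022        75.5110
  6        22.50        13.9448        83.6687
  7        22.50        12.8761        90.1325
  8        22.50        11.8893        95.1141
  9        22.50        10.9781        98.8027
  10      522.50       235.3974     2,353.9744
  Σ                    386.5537     3,004.5256
Price P = Σ PV = 386.5537.
Macaulay duration = Σ(t·PV) / P = 3,004.5256 / 386.5537 = 7.77260 years.

7.77 years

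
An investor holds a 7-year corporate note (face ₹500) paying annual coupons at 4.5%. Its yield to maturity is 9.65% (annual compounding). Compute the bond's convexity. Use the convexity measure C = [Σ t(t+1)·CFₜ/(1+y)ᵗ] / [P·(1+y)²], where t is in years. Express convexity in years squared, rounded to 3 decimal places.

With y = 0.0965:
  t   CF        PV=CF/(1+0.0965)^t    t·PV        t(t+1)·PV
  1        22.50        20.5198        20.5198          41.0397
  2        22.50        18.7139        37.4279         112.2836
  3        22.50        17.0670        51.2009         204.8037
  4        22.50        15.5650        62.2598         311.2992
  5        22.50        14.1951        70.9756         425.8539
  6        22.50        12.9459        77.6751         543.7259
  7       522.50       274.1737     1,919.2161      15,353.7290
  Σ                    373.1804     2,239.2754      16,992.7349
P = 373.1804.
Convexity = Σ t(t+1)·PV / [P·(1+y)²] = 16,992.7349 / (373.1804 × 1.202312) = 37.87278.

37.873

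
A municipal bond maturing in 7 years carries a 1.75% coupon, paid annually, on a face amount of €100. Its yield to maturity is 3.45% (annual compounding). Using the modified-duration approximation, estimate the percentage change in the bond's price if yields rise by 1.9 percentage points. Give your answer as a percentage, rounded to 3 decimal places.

-12.167%

Periodic yield y = 0.0345. Modified duration first:
  t   CF        PV=CF/(1+0.0345)^t    t·PV
  1         1.75         1.6916         1.6916
  2         1.75         1.6352         3.2704
  3         1.75         1.5807         4.7421
  4         1.75         1.5280         6.1119
  5         1.75         1.4770         7.3851
  6         1.75         1.4278         8.5666
  7       101.75        80.2455       561.7188
  Σ                     89.5859       593.4865
P = 89.5859; D_Mac = 6.62478 yrs; D_mod = 6.62478/(1+0.0345) = 6.40385 yrs.
ΔP/P ≈ -D_mod · Δy = -6.40385 × (+0.019) = -0.121673 = -12.1673%.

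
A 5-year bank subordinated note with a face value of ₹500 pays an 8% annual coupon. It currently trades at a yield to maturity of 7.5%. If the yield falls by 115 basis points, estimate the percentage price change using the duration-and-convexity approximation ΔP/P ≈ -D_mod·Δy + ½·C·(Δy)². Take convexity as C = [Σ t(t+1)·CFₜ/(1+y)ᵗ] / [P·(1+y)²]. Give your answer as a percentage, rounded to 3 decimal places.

+4.762%

With y = 0.075:
  t   CF        PV=CF/(1+0.075)^t    t·PV        t(t+1)·PV
  1        40.00        37.2093        37.2093          74.4186
  2        40.00        34.6133        69.2266         207.6798
  3        40.00        32.1984        96.5953         386.3811
  4        40.00        29.9520       119.8081         599.0404
  5       540.00       376.1417     1,880.7083      11,284.2498
  Σ                    510.1147     2,203.5476      12,551.7698
P = 510.1147; D_Mac = 4.31971 yrs; D_mod = 4.01833 yrs; C = 21.29218.
Duration effect: -4.01833 × (-0.0115) = +0.046211
Convexity effect: 0.5 × 21.29218 × (-0.0115)² = +0.0014079
ΔP/P ≈ +0.046211 + 0.0014079 = +0.047619 = +4.7619%.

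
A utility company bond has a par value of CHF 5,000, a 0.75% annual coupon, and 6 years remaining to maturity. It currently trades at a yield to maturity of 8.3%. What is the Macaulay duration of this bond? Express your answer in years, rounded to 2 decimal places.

Periodic yield y = 0.083. Discount each cash flow and weight by its year:
  t   CF        PV=CF/(1+0.083)^t    t·PV
  1        37.50        34.6260        34.6260
  2        37.50        31.9723        63.9447
  3        37.50        29.5220        88.5660
  4        37.50        27.2595       109.0379
  5        37.50        25.1703       125.8517
  6     5,037.50     3,122.0821    18,732.4926
  Σ                  3,270.6323    19,154.5189
Price P = Σ PV = 3,270.6323.
Macaulay duration = Σ(t·PV) / P = 19,154.5189 / 3,270.6323 = 5.85652 years.

5.86 years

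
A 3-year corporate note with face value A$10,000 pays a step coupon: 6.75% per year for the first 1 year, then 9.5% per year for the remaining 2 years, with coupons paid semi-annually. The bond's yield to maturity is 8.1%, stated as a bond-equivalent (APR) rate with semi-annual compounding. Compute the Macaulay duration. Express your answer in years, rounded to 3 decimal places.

2.736 years

Periodic yield y = 0.0405. Discount each cash flow and weight by its period:
  t   CF        PV=CF/(1+0.0405)^t    t·PV
  1       337.50       324.3633       324.3633
  2       337.50       311.7379       623.4758
  3       475.00       421.6648     1,264.9944
  4       475.00       405.2521     1,621.0084
  5       475.00       389.4782     1,947.3911
  6    10,475.00     8,254.7044    49,528.2262
  Σ                 10,107.2007    55,309.4593
Price P = Σ PV = 10,107.2007.
Macaulay duration = Σ(t·PV) / P = 55,309.4593 / 10,107.2007 = 5.47228 half-year periods.
In years: 5.47228 / 2 = 2.73614 years.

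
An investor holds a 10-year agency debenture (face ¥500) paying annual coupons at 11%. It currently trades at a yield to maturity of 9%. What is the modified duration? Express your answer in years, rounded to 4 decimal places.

6.1883 years

Periodic yield y = 0.09. First find Macaulay duration:
  t   CF        PV=CF/(1+0.09)^t    t·PV
  1        55.00        50.4587        50.4587
  2        55.00        46.2924        92.5848
  3        55.00        42.4701       127.4103
  4        55.00        38.9634       155.8535
  5        55.00        35.7462       178.7311
  6        55.00        32.7947       196.7682
  7        55.00        30.0869       210.6082
  8        55.00        27.6026       220.8212
  9        55.00        25.3235       227.9118
  10      555.00       234.4380     2,344.3800
  Σ                    564.1766     3,805.5278
P = 564.1766; Macaulay duration = 3,805.5278 / 564.1766 = 6.74528 years.
Modified duration = D_Mac / (1 + y) = 6.74528 / 1.09 = 6.18833 years.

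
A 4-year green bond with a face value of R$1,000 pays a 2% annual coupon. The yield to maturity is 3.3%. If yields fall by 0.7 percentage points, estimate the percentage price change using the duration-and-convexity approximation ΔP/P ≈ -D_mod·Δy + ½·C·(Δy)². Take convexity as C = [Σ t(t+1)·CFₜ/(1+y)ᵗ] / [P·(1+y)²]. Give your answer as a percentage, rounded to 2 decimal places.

With y = 0.033:
  t   CF        PV=CF/(1+0.033)^t    t·PV        t(t+1)·PV
  1        20.00        19.3611        19.3611          38.7222
  2        20.00        18.7426        37.4852         112.4555
  3        20.00        18.1438        54.4315         217.7260
  4     1,020.00       895.7749     3,583.0996      17,915.4979
  Σ                    952.0224     3,694.3773      18,284.4015
P = 952.0224; D_Mac = 3.88056 yrs; D_mod = 3.75659 yrs; C = 17.99836.
Duration effect: -3.75659 × (-0.007) = +0.026296
Convexity effect: 0.5 × 17.99836 × (-0.007)² = +0.0004410
ΔP/P ≈ +0.026296 + 0.0004410 = +0.026737 = +2.6737%.

+2.67%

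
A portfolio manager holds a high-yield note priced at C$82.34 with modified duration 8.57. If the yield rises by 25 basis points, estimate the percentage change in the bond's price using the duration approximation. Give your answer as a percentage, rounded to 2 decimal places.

-2.14%

Duration approximation: ΔP/P ≈ -D_mod · Δy = -8.57 × (+0.0025) = -0.021425.
As a percentage: -2.1425%.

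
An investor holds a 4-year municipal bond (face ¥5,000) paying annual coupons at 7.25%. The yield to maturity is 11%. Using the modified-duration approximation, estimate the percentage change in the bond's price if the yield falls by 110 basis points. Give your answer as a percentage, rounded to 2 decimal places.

+3.55%

Periodic yield y = 0.11. Modified duration first:
  t   CF        PV=CF/(1+0.11)^t    t·PV
  1       362.50       326.5766       326.5766
  2       362.50       294.2131       588.4263
  3       362.50       265.0569       795.1706
  4     5,362.50     3,532.4448    14,129.7794
  Σ                  4,418.2914    15,839.9529
P = 4,418.2914; D_Mac = 3.58509 yrs; D_mod = 3.58509/(1+0.11) = 3.22981 yrs.
ΔP/P ≈ -D_mod · Δy = -3.22981 × (-0.011) = +0.035528 = +3.5528%.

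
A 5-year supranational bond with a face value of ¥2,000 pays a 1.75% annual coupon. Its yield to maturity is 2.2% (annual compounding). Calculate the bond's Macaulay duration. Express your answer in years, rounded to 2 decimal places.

4.83 years

Periodic yield y = 0.022. Discount each cash flow and weight by its year:
  t   CF        PV=CF/(1+0.022)^t    t·PV
  1        35.00        34.2466        34.2466
  2        35.00        33.5094        67.0187
  3        35.00        32.7880        98.3641
  4        35.00        32.0822       128.3289
  5     2,035.00     1,825.1978     9,125.9890
  Σ                  1,957.8240     9,453.9473
Price P = Σ PV = 1,957.8240.
Macaulay duration = Σ(t·PV) / P = 9,453.9473 / 1,957.8240 = 4.82880 years.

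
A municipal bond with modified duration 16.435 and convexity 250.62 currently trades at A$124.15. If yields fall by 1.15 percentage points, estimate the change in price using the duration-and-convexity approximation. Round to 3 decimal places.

+A$25.522

Duration effect: -D_mod·Δy = -16.435 × (-0.0115) = +0.1890025
Convexity effect: ½·C·(Δy)² = 0.5 × 250.62 × (-0.0115)² = +0.0165722475
ΔP/P ≈ +0.1890025 + 0.0165722475 = +0.2055747475
ΔP ≈ 124.15 × (+0.2055747475) = +25.522104902125.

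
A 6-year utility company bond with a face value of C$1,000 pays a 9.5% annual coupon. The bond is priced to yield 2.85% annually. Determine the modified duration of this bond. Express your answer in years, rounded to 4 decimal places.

4.8805 years

Periodic yield y = 0.0285. First find Macaulay duration:
  t   CF        PV=CF/(1+0.0285)^t    t·PV
  1        95.00        92.3675        92.3675
  2        95.00        89.8080       179.6160
  3        95.00        87.3194       261.9582
  4        95.00        84.8998       339.5990
  5        95.00        82.5472       412.7358
  6     1,095.00       925.0993     5,550.5957
  Σ                  1,362.0411     6,836.8722
P = 1,362.0411; Macaulay duration = 6,836.8722 / 1,362.0411 = 5.01958 years.
Modified duration = D_Mac / (1 + y) = 5.01958 / 1.0285 = 4.88048 years.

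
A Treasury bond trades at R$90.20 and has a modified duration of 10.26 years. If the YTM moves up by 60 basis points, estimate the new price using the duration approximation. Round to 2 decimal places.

R$84.65

Duration approximation: ΔP/P ≈ -D_mod · Δy = -10.26 × (+0.006) = -0.061560.
New price ≈ 90.20 × (1 - 0.061560) = 84.647288.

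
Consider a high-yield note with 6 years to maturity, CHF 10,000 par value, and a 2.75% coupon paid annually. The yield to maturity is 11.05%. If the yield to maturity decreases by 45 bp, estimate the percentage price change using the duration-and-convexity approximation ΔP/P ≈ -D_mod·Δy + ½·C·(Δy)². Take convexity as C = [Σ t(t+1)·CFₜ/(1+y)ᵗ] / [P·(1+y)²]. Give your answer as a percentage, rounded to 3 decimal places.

With y = 0.1105:
  t   CF        PV=CF/(1+0.1105)^t    t·PV        t(t+1)·PV
  1       275.00       247.6362       247.6362         495.2724
  2       275.00       222.9952       445.9905       1,337.9714
  3       275.00       200.8061       602.4184       2,409.6738
  4       275.00       180.8250       723.2999       3,616.4997
  5       275.00       162.8320       814.1602       4,884.9614
  6    10,275.00     5,478.6108    32,871.6651     230,101.6557
  Σ                  6,493.7055    35,705.1704     242,846.0343
P = 6,493.7055; D_Mac = 5.49843 yrs; D_mod = 4.95131 yrs; C = 30.32503.
Duration effect: -4.95131 × (-0.0045) = +0.022281
Convexity effect: 0.5 × 30.32503 × (-0.0045)² = +0.0003070
ΔP/P ≈ +0.022281 + 0.0003070 = +0.022588 = +2.2588%.

+2.259%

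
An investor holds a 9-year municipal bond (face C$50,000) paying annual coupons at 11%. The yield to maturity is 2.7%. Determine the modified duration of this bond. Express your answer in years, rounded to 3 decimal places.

6.629 years

Periodic yield y = 0.027. First find Macaulay duration:
  t   CF        PV=CF/(1+0.027)^t    t·PV
  1     5,500.00     5,355.4041     5,355.4041
  2     5,500.00     5,214.6096    10,429.2193
  3     5,500.00     5,077.5167    15,232.5500
  4     5,500.00     4,944.0279    19,776.1117
  5     5,500.00     4,814.0486    24,070.2431
  6     5,500.00     4,687.4865    28,124.9189
  7     5,500.00     4,564.2517    31,949.7618
  8     5,500.00     4,444.2568    35,554.0540
  9    55,500.00    43,667.5665   393,008.0989
  Σ                 82,769.1684   563,500.3617
P = 82,769.1684; Macaulay duration = 563,500.3617 / 82,769.1684 = 6.80810 years.
Modified duration = D_Mac / (1 + y) = 6.80810 / 1.027 = 6.62911 years.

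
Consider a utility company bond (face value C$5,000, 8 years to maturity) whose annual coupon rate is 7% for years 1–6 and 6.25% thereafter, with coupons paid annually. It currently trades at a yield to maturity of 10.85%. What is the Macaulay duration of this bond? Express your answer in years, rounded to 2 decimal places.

6.16 years

Periodic yield y = 0.1085. Discount each cash flow and weight by its year:
  t   CF        PV=CF/(1+0.1085)^t    t·PV
  1       350.00       315.7420       315.7420
  2       350.00       284.8372       569.6743
  3       350.00       256.9573       770.8719
  4       350.00       231.8063       927.2252
  5       350.00       209.1171     1,045.5855
  6       350.00       188.6487     1,131.8923
  7       312.50       151.9498     1,063.6486
  8     5,312.50     2,330.3082    18,642.4656
  Σ                  3,969.3666    24,467.1055
Price P = Σ PV = 3,969.3666.
Macaulay duration = Σ(t·PV) / P = 24,467.1055 / 3,969.3666 = 6.16398 years.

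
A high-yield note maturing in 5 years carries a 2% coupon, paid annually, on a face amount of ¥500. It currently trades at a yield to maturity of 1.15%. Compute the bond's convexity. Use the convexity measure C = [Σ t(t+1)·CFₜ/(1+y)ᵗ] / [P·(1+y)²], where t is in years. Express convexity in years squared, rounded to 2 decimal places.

With y = 0.0115:
  t   CF        PV=CF/(1+0.0115)^t    t·PV        t(t+1)·PV
  1        10.00         9.8863         9.8863          19.7726
  2        10.00         9.7739        19.5478          58.6434
  3        10.00         9.6628        28.9884         115.9534
  4        10.00         9.5529        38.2117         191.0585
  5       510.00       481.6602     2,408.3009      14,449.8053
  Σ                    520.5361     2,504.9351      14,835.2333
P = 520.5361.
Convexity = Σ t(t+1)·PV / [P·(1+y)²] = 14,835.2333 / (520.5361 × 1.023132) = 27.85555.

27.86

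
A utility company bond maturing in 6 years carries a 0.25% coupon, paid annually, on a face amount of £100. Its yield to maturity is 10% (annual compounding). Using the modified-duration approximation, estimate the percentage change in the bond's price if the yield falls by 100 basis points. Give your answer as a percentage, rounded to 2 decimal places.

+5.41%

Periodic yield y = 0.1. Modified duration first:
  t   CF        PV=CF/(1+0.1)^t    t·PV
  1         0.25         0.2273         0.2273
  2         0.25         0.2066         0.4132
  3         0.25         0.1878         0.5635
  4         0.25         0.1708         0.6830
  5         0.25         0.1552         0.7762
  6       100.25        56.5885       339.5311
  Σ                     57.5362       342.1942
P = 57.5362; D_Mac = 5.94746 yrs; D_mod = 5.94746/(1+0.1) = 5.40678 yrs.
ΔP/P ≈ -D_mod · Δy = -5.40678 × (-0.01) = +0.054068 = +5.4068%.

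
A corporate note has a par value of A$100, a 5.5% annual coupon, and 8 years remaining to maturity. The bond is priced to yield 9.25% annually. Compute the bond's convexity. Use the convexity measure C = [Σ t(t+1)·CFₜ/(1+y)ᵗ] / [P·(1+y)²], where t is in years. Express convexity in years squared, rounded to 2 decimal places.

45.52

With y = 0.0925:
  t   CF        PV=CF/(1+0.0925)^t    t·PV        t(t+1)·PV
  1         5.50         5.0343         5.0343          10.0686
  2         5.50         4.6081         9.2162          27.6485
  3         5.50         4.2179        12.6538          50.6150
  4         5.50         3.8608        15.4432          77.2159
  5         5.50         3.5339        17.6695         106.0173
  6         5.50         3.2347        19.4082         135.8574
  7         5.50         2.9608        20.7258         165.8061
  8       105.50        51.9853       415.8827       3,742.9445
  Σ                     79.4359       516.0337       4,316.1734
P = 79.4359.
Convexity = Σ t(t+1)·PV / [P·(1+y)²] = 4,316.1734 / (79.4359 × 1.193556) = 45.52387.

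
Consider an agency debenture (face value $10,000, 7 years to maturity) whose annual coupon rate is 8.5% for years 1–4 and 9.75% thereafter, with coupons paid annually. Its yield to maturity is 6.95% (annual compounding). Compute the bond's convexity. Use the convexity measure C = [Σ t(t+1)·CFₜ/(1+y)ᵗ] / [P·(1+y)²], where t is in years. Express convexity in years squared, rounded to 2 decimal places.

With y = 0.0695:
  t   CF        PV=CF/(1+0.0695)^t    t·PV        t(t+1)·PV
  1       850.00       794.7639       794.7639       1,589.5278
  2       850.00       743.1173     1,486.2345       4,458.7036
  3       850.00       694.8268     2,084.4804       8,337.9216
  4       850.00       649.6744     2,598.6977      12,993.4885
  5       975.00       696.7880     3,483.9401      20,903.6404
  6       975.00       651.5082     3,909.0492      27,363.3442
  7    10,975.00     6,857.0767    47,999.5368     383,996.2945
  Σ                 11,087.7553    62,356.7026     459,642.9205
P = 11,087.7553.
Convexity = Σ t(t+1)·PV / [P·(1+y)²] = 459,642.9205 / (11,087.7553 × 1.143830) = 36.24227.

36.24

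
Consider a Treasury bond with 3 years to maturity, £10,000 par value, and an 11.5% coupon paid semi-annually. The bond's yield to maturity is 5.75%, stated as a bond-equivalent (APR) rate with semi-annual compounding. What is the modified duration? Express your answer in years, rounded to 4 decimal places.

2.5766 years

Periodic yield y = 0.02875. First find Macaulay duration:
  t   CF        PV=CF/(1+0.02875)^t    t·PV
  1       575.00       558.9307       558.9307
  2       575.00       543.3106     1,086.6211
  3       575.00       528.1269     1,584.3807
  4       575.00       513.3676     2,053.4704
  5       575.00       499.0207     2,495.1037
  6    10,575.00     8,921.1591    53,526.9549
  Σ                 11,563.9157    61,305.4616
P = 11,563.9157; Macaulay duration = 61,305.4616 / 11,563.9157 = 5.30144 half-year periods = 2.65072 years.
Modified duration = D_Mac / (1 + y) = 2.65072 / 1.02875 = 2.57664 years.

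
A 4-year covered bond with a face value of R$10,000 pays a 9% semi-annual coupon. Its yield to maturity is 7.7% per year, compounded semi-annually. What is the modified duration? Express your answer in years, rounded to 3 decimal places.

Periodic yield y = 0.0385. First find Macaulay duration:
  t   CF        PV=CF/(1+0.0385)^t    t·PV
  1       450.00       433.3173       433.3173
  2       450.00       417.2530       834.5061
  3       450.00       401.7843     1,205.3530
  4       450.00       386.8891     1,547.5565
  5       450.00       372.5461     1,862.7304
  6       450.00       358.7348     2,152.4088
  7       450.00       345.4355     2,418.0487
  8    10,450.00     7,724.3916    61,795.1329
  Σ                 10,440.3518    72,249.0537
P = 10,440.3518; Macaulay duration = 72,249.0537 / 10,440.3518 = 6.92017 half-year periods = 3.46009 years.
Modified duration = D_Mac / (1 + y) = 3.46009 / 1.0385 = 3.33181 years.

3.332 years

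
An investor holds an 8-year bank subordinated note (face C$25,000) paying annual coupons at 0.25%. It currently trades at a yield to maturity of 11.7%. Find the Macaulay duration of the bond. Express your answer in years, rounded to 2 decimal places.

7.88 years

Periodic yield y = 0.117. Discount each cash flow and weight by its year:
  t   CF        PV=CF/(1+0.117)^t    t·PV
  1        62.50        55.9534        55.9534
  2        62.50        50.0926       100.1852
  3        62.50        44.8457       134.5370
  4        62.50        40.1483       160.5933
  5        62.50        35.9430       179.7149
  6        62.50        32.1781       193.0689
  7        62.50        28.8076       201.6535
  8    25,062.50    10,341.8684    82,734.9468
  Σ                 10,629.8372    83,760.6531
Price P = Σ PV = 10,629.8372.
Macaulay duration = Σ(t·PV) / P = 83,760.6531 / 10,629.8372 = 7.87977 years.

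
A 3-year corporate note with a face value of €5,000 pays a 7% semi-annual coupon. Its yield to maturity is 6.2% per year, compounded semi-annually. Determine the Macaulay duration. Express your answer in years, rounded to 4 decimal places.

2.7605 years

Periodic yield y = 0.031. Discount each cash flow and weight by its period:
  t   CF        PV=CF/(1+0.031)^t    t·PV
  1       175.00       169.7381       169.7381
  2       175.00       164.6345       329.2689
  3       175.00       159.6842       479.0527
  4       175.00       154.8829       619.5315
  5       175.00       150.2259       751.1293
  6     5,175.00     4,308.8201    25,852.9206
  Σ                  5,107.9857    28,201.6412
Price P = Σ PV = 5,107.9857.
Macaulay duration = Σ(t·PV) / P = 28,201.6412 / 5,107.9857 = 5.52109 half-year periods.
In years: 5.52109 / 2 = 2.76054 years.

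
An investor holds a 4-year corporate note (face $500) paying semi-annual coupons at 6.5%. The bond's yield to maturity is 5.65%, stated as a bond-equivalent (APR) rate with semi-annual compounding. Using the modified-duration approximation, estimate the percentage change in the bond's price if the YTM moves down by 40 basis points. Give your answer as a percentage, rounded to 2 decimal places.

+1.40%

Periodic yield y = 0.02825. Modified duration first:
  t   CF        PV=CF/(1+0.02825)^t    t·PV
  1        16.25        15.8035        15.8035
  2        16.25        15.3694        30.7387
  3        16.25        14.9471        44.8413
  4        16.25        14.5365        58.1458
  5        16.25        14.1371        70.6854
  6        16.25        13.7487        82.4921
  7        16.25        13.3710        93.5967
  8       516.25       413.1144     3,304.9151
  Σ                    515.0276     3,701.2187
P = 515.0276; D_Mac = 7.18645 half-year periods = 3.59322 yrs; D_mod = 3.59322/(1+0.02825) = 3.49450 yrs.
ΔP/P ≈ -D_mod · Δy = -3.49450 × (-0.004) = +0.013978 = +1.3978%.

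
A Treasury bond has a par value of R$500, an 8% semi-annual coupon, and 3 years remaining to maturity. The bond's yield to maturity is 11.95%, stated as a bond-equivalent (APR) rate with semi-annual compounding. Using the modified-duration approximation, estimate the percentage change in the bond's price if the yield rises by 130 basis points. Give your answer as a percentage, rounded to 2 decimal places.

-3.32%

Periodic yield y = 0.05975. Modified duration first:
  t   CF        PV=CF/(1+0.05975)^t    t·PV
  1        20.00        18.8724        18.8724
  2        20.00        17.8083        35.6167
  3        20.00        16.8043        50.4128
  4        20.00        15.8568        63.4273
  5        20.00        14.9628        74.8140
  6       520.00       367.0987     2,202.5919
  Σ                    451.4033     2,445.7351
P = 451.4033; D_Mac = 5.41807 half-year periods = 2.70904 yrs; D_mod = 2.70904/(1+0.05975) = 2.55630 yrs.
ΔP/P ≈ -D_mod · Δy = -2.55630 × (+0.013) = -0.033232 = -3.3232%.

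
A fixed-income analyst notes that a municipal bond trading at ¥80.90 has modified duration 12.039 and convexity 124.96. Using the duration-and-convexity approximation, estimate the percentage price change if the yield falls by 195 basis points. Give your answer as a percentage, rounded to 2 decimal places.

+25.85%

Duration effect: -D_mod·Δy = -12.039 × (-0.0195) = +0.2347605
Convexity effect: ½·C·(Δy)² = 0.5 × 124.96 × (-0.0195)² = +0.02375802
ΔP/P ≈ +0.2347605 + 0.02375802 = +0.25851852
= +25.851852%.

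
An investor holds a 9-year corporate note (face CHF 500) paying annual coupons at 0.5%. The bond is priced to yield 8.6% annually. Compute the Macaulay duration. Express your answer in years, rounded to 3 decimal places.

Periodic yield y = 0.086. Discount each cash flow and weight by its year:
  t   CF        PV=CF/(1+0.086)^t    t·PV
  1         2.50         2.3020         2.3020
  2         2.50         2.1197         4.2395
  3         2.50         1.9519         5.8556
  4         2.50         1.7973         7.1892
  5         2.50         1.6550         8.2749
  6         2.50         1.5239         9.1435
  7         2.50         1.4032         9.8227
  8         2.50         1.2921        10.3369
  9       502.50       239.1485     2,152.3364
  Σ                    253.1937     2,209.5006
Price P = Σ PV = 253.1937.
Macaulay duration = Σ(t·PV) / P = 2,209.5006 / 253.1937 = 8.72652 years.

8.727 years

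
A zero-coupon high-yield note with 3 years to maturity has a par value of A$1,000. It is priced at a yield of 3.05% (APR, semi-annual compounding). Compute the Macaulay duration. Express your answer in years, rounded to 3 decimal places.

A zero-coupon bond has a single cash flow at maturity, so its Macaulay duration equals its maturity: 3 years.
(Equivalently: 6 semi-annual periods ÷ 2 = 3 years.)

3.000 years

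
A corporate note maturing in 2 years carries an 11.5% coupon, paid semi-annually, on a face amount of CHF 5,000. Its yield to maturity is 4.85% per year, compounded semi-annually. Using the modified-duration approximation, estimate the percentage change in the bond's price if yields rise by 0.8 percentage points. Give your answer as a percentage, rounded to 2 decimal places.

-1.45%

Periodic yield y = 0.02425. Modified duration first:
  t   CF        PV=CF/(1+0.02425)^t    t·PV
  1       287.50       280.6932       280.6932
  2       287.50       274.0475       548.0951
  3       287.50       267.5592       802.6777
  4     5,287.50     4,804.2599    19,217.0394
  Σ                  5,626.5598    20,848.5054
P = 5,626.5598; D_Mac = 3.70537 half-year periods = 1.85269 yrs; D_mod = 1.85269/(1+0.02425) = 1.80882 yrs.
ΔP/P ≈ -D_mod · Δy = -1.80882 × (+0.008) = -0.014471 = -1.4471%.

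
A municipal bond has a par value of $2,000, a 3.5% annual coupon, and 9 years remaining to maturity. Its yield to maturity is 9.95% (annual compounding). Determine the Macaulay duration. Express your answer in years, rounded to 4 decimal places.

7.5122 years

Periodic yield y = 0.0995. Discount each cash flow and weight by its year:
  t   CF        PV=CF/(1+0.0995)^t    t·PV
  1        70.00        63.6653        63.6653
  2        70.00        57.9039       115.8077
  3        70.00        52.6638       157.9915
  4        70.00        47.8980       191.5919
  5        70.00        43.5634       217.8171
  6        70.00        39.6211       237.7267
  7        70.00        36.0356       252.2490
  8        70.00        32.7745       262.1961
  9     2,070.00       881.4816     7,933.3342
  Σ                  1,255.6071     9,432.3794
Price P = Σ PV = 1,255.6071.
Macaulay duration = Σ(t·PV) / P = 9,432.3794 / 1,255.6071 = 7.51221 years.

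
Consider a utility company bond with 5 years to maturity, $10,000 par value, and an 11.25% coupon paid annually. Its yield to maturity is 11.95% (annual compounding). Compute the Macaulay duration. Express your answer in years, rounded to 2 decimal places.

Periodic yield y = 0.1195. Discount each cash flow and weight by its year:
  t   CF        PV=CF/(1+0.1195)^t    t·PV
  1     1,125.00     1,004.9129     1,004.9129
  2     1,125.00       897.6444     1,795.2888
  3     1,125.00       801.8262     2,405.4785
  4     1,125.00       716.2360     2,864.9439
  5    11,125.00     6,326.7333    31,633.6667
  Σ                  9,747.3528    39,704.2908
Price P = Σ PV = 9,747.3528.
Macaulay duration = Σ(t·PV) / P = 39,704.2908 / 9,747.3528 = 4.07334 years.

4.07 years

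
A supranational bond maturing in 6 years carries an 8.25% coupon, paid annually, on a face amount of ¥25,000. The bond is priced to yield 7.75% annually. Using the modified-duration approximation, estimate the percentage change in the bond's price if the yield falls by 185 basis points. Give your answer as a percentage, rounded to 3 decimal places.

Periodic yield y = 0.0775. Modified duration first:
  t   CF        PV=CF/(1+0.0775)^t    t·PV
  1     2,062.50     1,914.1531     1,914.1531
  2     2,062.50     1,776.4762     3,552.9524
  3     2,062.50     1,648.7018     4,946.1055
  4     2,062.50     1,530.1177     6,120.4708
  5     2,062.50     1,420.0628     7,100.3142
  6    27,062.50    17,292.7571   103,756.5425
  Σ                 25,582.2688   127,390.5386
P = 25,582.2688; D_Mac = 4.97964 yrs; D_mod = 4.97964/(1+0.0775) = 4.62148 yrs.
ΔP/P ≈ -D_mod · Δy = -4.62148 × (-0.0185) = +0.085497 = +8.5497%.

+8.550%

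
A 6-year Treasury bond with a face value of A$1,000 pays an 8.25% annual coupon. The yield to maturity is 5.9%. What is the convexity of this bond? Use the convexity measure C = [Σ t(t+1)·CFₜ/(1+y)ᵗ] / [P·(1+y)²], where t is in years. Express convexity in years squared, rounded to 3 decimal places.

With y = 0.059:
  t   CF        PV=CF/(1+0.059)^t    t·PV        t(t+1)·PV
  1        82.50        77.9037        77.9037         155.8074
  2        82.50        73.5634       147.1269         441.3806
  3        82.50        69.4650       208.3950         833.5801
  4        82.50        65.5949       262.3796       1,311.8981
  5        82.50        61.9404       309.7021       1,858.2126
  6     1,082.50       767.4536     4,604.7218      32,233.0524
  Σ                  1,115.9211     5,610.2291      36,833.9312
P = 1,115.9211.
Convexity = Σ t(t+1)·PV / [P·(1+y)²] = 36,833.9312 / (1,115.9211 × 1.121481) = 29.43220.

29.432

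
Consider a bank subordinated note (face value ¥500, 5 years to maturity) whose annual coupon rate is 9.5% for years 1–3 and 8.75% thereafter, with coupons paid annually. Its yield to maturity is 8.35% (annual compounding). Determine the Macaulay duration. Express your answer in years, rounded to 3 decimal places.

4.221 years

Periodic yield y = 0.0835. Discount each cash flow and weight by its year:
  t   CF        PV=CF/(1+0.0835)^t    t·PV
  1        47.50        43.8394        43.8394
  2        47.50        40.4609        80.9218
  3        47.50        37.3428       112.0284
  4        43.75        31.7441       126.9762
  5       543.75       364.1285     1,820.6426
  Σ                    517.5157     2,184.4084
Price P = Σ PV = 517.5157.
Macaulay duration = Σ(t·PV) / P = 2,184.4084 / 517.5157 = 4.22095 years.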